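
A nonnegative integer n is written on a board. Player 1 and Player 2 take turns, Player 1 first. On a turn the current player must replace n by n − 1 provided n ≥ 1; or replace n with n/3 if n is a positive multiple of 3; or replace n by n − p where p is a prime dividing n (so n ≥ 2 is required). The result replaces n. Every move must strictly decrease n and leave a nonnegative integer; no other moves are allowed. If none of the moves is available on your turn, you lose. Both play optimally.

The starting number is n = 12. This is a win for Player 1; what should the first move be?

Move to 4.

Positions with no move are L. A position that does have a move is losing for the player to move precisely when every available move leads to a winning position for the opponent. Fill in the labels:
n=0: no move → L
n=1: W (go to 0, an L position)
n=2: W (go to 0, an L position)
n=3: W (go to 0, an L position)
n=4: L (options 2(W), 3(W) are all W)
n=5: W (go to 0, an L position)
n=6: W (go to 4, an L position)
n=7: W (go to 0, an L position)
n=8: L (options 6(W), 7(W) are all W)
n=9: W (go to 8, an L position)
n=10: W (go to 8, an L position)
n=11: W (go to 0, an L position)
n=12: W (go to 4, an L position)
From 12, the L positions reachable in one move are: 4.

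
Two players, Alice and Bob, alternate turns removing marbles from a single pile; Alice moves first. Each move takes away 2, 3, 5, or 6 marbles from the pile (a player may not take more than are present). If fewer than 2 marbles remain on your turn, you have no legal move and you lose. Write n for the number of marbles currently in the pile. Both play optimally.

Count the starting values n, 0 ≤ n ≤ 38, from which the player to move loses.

Compute win/loss labels from the base case upward. A position with no move is L. Any other position is W if it can reach an L in one move, else L.
n=0: no move → L
n=1: no move → L
n=2: →0(L), so W
n=3: →1(L), so W
n=4: →1(L), so W
n=5: →0(L), so W
n=6: →1(L), so W
n=7: →1(L), so W
n=8: →6(W), 5(W), 3(W), 2(W) — all W, so L
n=9: →7(W), 6(W), 4(W), 3(W) — all W, so L
n=10: →8(L), so W
n=11: →9(L), so W
n=12: →9(L), so W
n=13: →8(L), so W
n=14: →9(L), so W
n=15: →9(L), so W
n=16: →14(W), 13(W), 11(W), 10(W) — all W, so L
n=17: →15(W), 14(W), 12(W), 11(W) — all W, so L
n=18: →16(L), so W
n=19: →17(L), so W
n=20: →17(L), so W
n=21: →16(L), so W
n=22: →17(L), so W
n=23: →17(L), so W
n=24: →22(W), 21(W), 19(W), 18(W) — all W, so L
n=25: →23(W), 22(W), 20(W), 19(W) — all W, so L
n=26: →24(L), so W
n=27: →25(L), so W
n=28: →25(L), so W
n=29: →24(L), so W
n=30: →25(L), so W
n=31: →25(L), so W
n=32: →30(W), 29(W), 27(W), 26(W) — all W, so L
n=33: →31(W), 30(W), 28(W), 27(W) — all W, so L
n=34: →32(L), so W
n=35: →33(L), so W
n=36: →33(L), so W
n=37: →32(L), so W
n=38: →33(L), so W
L entries with 0 ≤ n ≤ 38: n = 0, 1, 8, 9, 16, 17, 24, 25, 32, 33; that makes 10.

10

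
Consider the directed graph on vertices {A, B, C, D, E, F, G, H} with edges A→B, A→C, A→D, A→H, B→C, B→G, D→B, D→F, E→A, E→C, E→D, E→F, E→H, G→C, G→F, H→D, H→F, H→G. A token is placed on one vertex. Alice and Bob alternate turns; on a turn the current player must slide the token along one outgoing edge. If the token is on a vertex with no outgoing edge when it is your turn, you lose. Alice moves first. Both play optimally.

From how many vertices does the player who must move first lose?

2

Classify positions by backward induction: terminal positions (no move available) are L. From any other position, the mover wins iff some move reaches an L.
Every edge goes from a vertex to one that appears earlier in the order F, C, G, B, D, H, A, E, so processing vertices in that order labels each vertex after all of its successors.
F: no outgoing edge → L
C: no outgoing edge → L
G: W (go to C, an L position)
B: W (go to C, an L position)
D: W (go to F, an L position)
H: W (go to F, an L position)
A: W (go to C, an L position)
E: W (go to C, an L position)
The L vertices are C, F; that is 2 in all.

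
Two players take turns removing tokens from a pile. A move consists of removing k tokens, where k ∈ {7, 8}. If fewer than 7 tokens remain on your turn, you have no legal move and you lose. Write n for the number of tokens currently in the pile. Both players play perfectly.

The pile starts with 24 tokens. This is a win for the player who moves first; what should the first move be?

Remove 7, leaving 17.

Classify positions by backward induction: terminal positions (no move available) are L. From any other position, the mover wins iff some move reaches an L.
n=0: no move → L
n=1: no move → L
n=2: no move → L
n=3: no move → L
n=4: no move → L
n=5: no move → L
n=6: no move → L
n=7: reaches L-position 0 → W
n=8: reaches L-position 1 → W
n=9: reaches L-position 2 → W
n=10: reaches L-position 3 → W
n=11: reaches L-position 4 → W
n=12: reaches L-position 5 → W
n=13: reaches L-position 6 → W
n=14: reaches L-position 6 → W
n=15: only reaches 8(W), 7(W), all W → L
n=16: only reaches 9(W), 8(W), all W → L
n=17: only reaches 10(W), 9(W), all W → L
n=18: only reaches 11(W), 10(W), all W → L
n=19: only reaches 12(W), 11(W), all W → L
n=20: only reaches 13(W), 12(W), all W → L
n=21: only reaches 14(W), 13(W), all W → L
n=22: reaches L-position 15 → W
n=23: reaches L-position 16 → W
n=24: reaches L-position 17 → W
From 24, the L positions reachable in one move are: 17, 16. Any move reaching one of these is winning.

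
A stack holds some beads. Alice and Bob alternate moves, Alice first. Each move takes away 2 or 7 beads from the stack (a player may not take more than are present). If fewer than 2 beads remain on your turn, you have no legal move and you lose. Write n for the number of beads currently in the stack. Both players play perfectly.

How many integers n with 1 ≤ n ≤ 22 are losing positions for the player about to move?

Use the standard recursion: the mover loses at a terminal position; elsewhere, the mover wins exactly when some move hands the opponent an L position.
n=0: no move → L
n=1: no move → L
n=2: can move to 0, which is L ⇒ W
n=3: can move to 1, which is L ⇒ W
n=4: the only move is to 2(W), a W ⇒ L
n=5: the only move is to 3(W), a W ⇒ L
n=6: can move to 4, which is L ⇒ W
n=7: can move to 5, which is L ⇒ W
n=8: can move to 1, which is L ⇒ W
n=9: moves to 7(W), 2(W); every one is W ⇒ L
n=10: moves to 8(W), 3(W); every one is W ⇒ L
n=11: can move to 9, which is L ⇒ W
n=12: can move to 10, which is L ⇒ W
n=13: moves to 11(W), 6(W); every one is W ⇒ L
n=14: moves to 12(W), 7(W); every one is W ⇒ L
n=15: can move to 13, which is L ⇒ W
n=16: can move to 14, which is L ⇒ W
n=17: can move to 10, which is L ⇒ W
n=18: moves to 16(W), 11(W); every one is W ⇒ L
n=19: moves to 17(W), 12(W); every one is W ⇒ L
n=20: can move to 18, which is L ⇒ W
n=21: can move to 19, which is L ⇒ W
n=22: moves to 20(W), 15(W); every one is W ⇒ L
L entries with 1 ≤ n ≤ 22 (n=0 is outside the asked range and is not counted): n = 1, 4, 5, 9, 10, 13, 14, 18, 19, 22; that makes 10.

10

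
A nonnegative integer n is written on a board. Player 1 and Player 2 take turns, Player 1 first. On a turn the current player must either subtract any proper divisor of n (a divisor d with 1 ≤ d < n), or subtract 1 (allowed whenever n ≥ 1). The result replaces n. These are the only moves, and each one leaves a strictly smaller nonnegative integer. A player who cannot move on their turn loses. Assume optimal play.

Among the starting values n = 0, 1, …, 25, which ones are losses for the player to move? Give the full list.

0, 2, 5, 7, 9, 11, 13, 15, 17, 19, 21, 23, 25

Label each position W (a win for the player to move) or L (a loss). A position with no legal move is L; any other position is W exactly when some move reaches an L, and L when every move reaches a W.
n=0: no move → L
n=1: →0(L), so W
n=2: →1(W) only, which is W, so L
n=3: →2(L), so W
n=4: →2(L), so W
n=5: →4(W) only, which is W, so L
n=6: →5(L), so W
n=7: →6(W) only, which is W, so L
n=8: →7(L), so W
n=9: →6(W), 8(W) — all W, so L
n=10: →5(L), so W
n=11: →10(W) only, which is W, so L
n=12: →9(L), so W
n=13: →12(W) only, which is W, so L
n=14: →7(L), so W
n=15: →10(W), 12(W), 14(W) — all W, so L
n=16: →15(L), so W
n=17: →16(W) only, which is W, so L
n=18: →9(L), so W
n=19: →18(W) only, which is W, so L
n=20: →15(L), so W
n=21: →14(W), 18(W), 20(W) — all W, so L
n=22: →11(L), so W
n=23: →22(W) only, which is W, so L
n=24: →21(L), so W
n=25: →20(W), 24(W) — all W, so L
Reading off the rows marked L gives the requested list; there are 13 such values of n.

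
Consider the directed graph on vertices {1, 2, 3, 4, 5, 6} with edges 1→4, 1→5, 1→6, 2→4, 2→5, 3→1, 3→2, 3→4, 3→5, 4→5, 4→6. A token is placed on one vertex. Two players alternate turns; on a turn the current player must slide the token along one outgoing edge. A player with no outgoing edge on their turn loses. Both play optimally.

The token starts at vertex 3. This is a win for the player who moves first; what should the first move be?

Move to 5.

Classify positions by backward induction: terminal positions (no move available) are L. From any other position, the mover wins iff some move reaches an L.
Every edge goes from a vertex to one that appears earlier in the order 6, 5, 4, 2, 1, 3, so processing vertices in that order labels each vertex after all of its successors.
6: no outgoing edge → L
5: no outgoing edge → L
4: reaches L-position 5 → W
2: reaches L-position 5 → W
1: reaches L-position 5 → W
3: reaches L-position 5 → W
From 3, the L positions reachable in one move are: 5.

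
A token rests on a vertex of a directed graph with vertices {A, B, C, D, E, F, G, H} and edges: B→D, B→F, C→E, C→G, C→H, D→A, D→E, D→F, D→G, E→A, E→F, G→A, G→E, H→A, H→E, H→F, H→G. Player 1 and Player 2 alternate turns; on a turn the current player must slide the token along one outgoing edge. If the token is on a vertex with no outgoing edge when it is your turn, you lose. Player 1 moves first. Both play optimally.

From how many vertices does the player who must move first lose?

Compute win/loss labels from the base case upward. A position with no move is L. Any other position is W if it can reach an L in one move, else L.
Every edge goes from a vertex to one that appears earlier in the order A, F, E, G, D, B, H, C, so processing vertices in that order labels each vertex after all of its successors.
A: no outgoing edge → L
F: no outgoing edge → L
E: can move to F, which is L ⇒ W
G: can move to A, which is L ⇒ W
D: can move to F, which is L ⇒ W
B: can move to F, which is L ⇒ W
H: can move to F, which is L ⇒ W
C: moves to H(W), G(W), E(W); every one is W ⇒ L
The L vertices are A, C, F; that is 3 in all.

3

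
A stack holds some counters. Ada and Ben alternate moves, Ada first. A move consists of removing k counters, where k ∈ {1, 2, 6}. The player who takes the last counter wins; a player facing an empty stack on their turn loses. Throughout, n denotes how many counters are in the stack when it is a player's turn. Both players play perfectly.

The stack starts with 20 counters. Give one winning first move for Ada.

Remove 6, leaving 14.

Label each position W (a win for the player to move) or L (a loss). A position with no legal move is L; any other position is W exactly when some move reaches an L, and L when every move reaches a W.
n=0: no move → L
n=1: reaches L-position 0 → W
n=2: reaches L-position 0 → W
n=3: only reaches 2(W), 1(W), all W → L
n=4: reaches L-position 3 → W
n=5: reaches L-position 3 → W
n=6: reaches L-position 0 → W
n=7: only reaches 6(W), 5(W), 1(W), all W → L
n=8: reaches L-position 7 → W
n=9: reaches L-position 7 → W
n=10: only reaches 9(W), 8(W), 4(W), all W → L
n=11: reaches L-position 10 → W
n=12: reaches L-position 10 → W
n=13: reaches L-position 7 → W
n=14: only reaches 13(W), 12(W), 8(W), all W → L
n=15: reaches L-position 14 → W
n=16: reaches L-position 14 → W
n=17: only reaches 16(W), 15(W), 11(W), all W → L
n=18: reaches L-position 17 → W
n=19: reaches L-position 17 → W
n=20: reaches L-position 14 → W
From 20, the L positions reachable in one move are: 14.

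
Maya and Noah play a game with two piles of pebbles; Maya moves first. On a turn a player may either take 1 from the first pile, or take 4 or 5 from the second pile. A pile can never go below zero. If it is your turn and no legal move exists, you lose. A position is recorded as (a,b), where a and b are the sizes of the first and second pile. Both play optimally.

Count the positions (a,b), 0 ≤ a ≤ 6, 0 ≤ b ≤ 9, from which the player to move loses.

32

Label each position W (a win for the player to move) or L (a loss). A position with no legal move is L; any other position is W exactly when some move reaches an L, and L when every move reaches a W.
Every move lowers a or b (never raises either), so fill the grid row by row in increasing a, and left to right within a row: each cell's successors are then already labelled.
      b=0  b=1  b=2  b=3  b=4  b=5  b=6  b=7  b=8  b=9
a=0:    L    L    L    L    W    W    W    W    W    L
a=1:    W    W    W    W    L    L    L    L    W    W
a=2:    L    L    L    L    W    W    W    W    W    L
a=3:    W    W    W    W    L    L    L    L    W    W
a=4:    L    L    L    L    W    W    W    W    W    L
a=5:    W    W    W    W    L    L    L    L    W    W
a=6:    L    L    L    L    W    W    W    W    W    L
Cells with no legal move (terminal, hence L): (0,0), (0,1), (0,2), (0,3).
The remaining L cells, each justified by listing all of its moves:
(0,9): moves to (0,5)(W), (0,4)(W); every one is W ⇒ L
(1,4): moves to (0,4)(W), (1,0)(W); every one is W ⇒ L
(1,5): moves to (0,5)(W), (1,1)(W), (1,0)(W); every one is W ⇒ L
(1,6): moves to (0,6)(W), (1,2)(W), (1,1)(W); every one is W ⇒ L
(1,7): moves to (0,7)(W), (1,3)(W), (1,2)(W); every one is W ⇒ L
(2,0): the only move is to (1,0)(W), a W ⇒ L
(2,1): the only move is to (1,1)(W), a W ⇒ L
(2,2): the only move is to (1,2)(W), a W ⇒ L
(2,3): the only move is to (1,3)(W), a W ⇒ L
(2,9): moves to (1,9)(W), (2,5)(W), (2,4)(W); every one is W ⇒ L
(3,4): moves to (2,4)(W), (3,0)(W); every one is W ⇒ L
(3,5): moves to (2,5)(W), (3,1)(W), (3,0)(W); every one is W ⇒ L
(3,6): moves to (2,6)(W), (3,2)(W), (3,1)(W); every one is W ⇒ L
(3,7): moves to (2,7)(W), (3,3)(W), (3,2)(W); every one is W ⇒ L
(4,0): the only move is to (3,0)(W), a W ⇒ L
(4,1): the only move is to (3,1)(W), a W ⇒ L
(4,2): the only move is to (3,2)(W), a W ⇒ L
(4,3): the only move is to (3,3)(W), a W ⇒ L
(4,9): moves to (3,9)(W), (4,5)(W), (4,4)(W); every one is W ⇒ L
(5,4): moves to (4,4)(W), (5,0)(W); every one is W ⇒ L
(5,5): moves to (4,5)(W), (5,1)(W), (5,0)(W); every one is W ⇒ L
(5,6): moves to (4,6)(W), (5,2)(W), (5,1)(W); every one is W ⇒ L
(5,7): moves to (4,7)(W), (5,3)(W), (5,2)(W); every one is W ⇒ L
(6,0): the only move is to (5,0)(W), a W ⇒ L
(6,1): the only move is to (5,1)(W), a W ⇒ L
(6,2): the only move is to (5,2)(W), a W ⇒ L
(6,3): the only move is to (5,3)(W), a W ⇒ L
(6,9): moves to (5,9)(W), (6,5)(W), (6,4)(W); every one is W ⇒ L
Every other cell has at least one move into one of the L cells above, so it is W.
L cells per row: a=0: 5, a=1: 4, a=2: 5, a=3: 4, a=4: 5, a=5: 4, a=6: 5; total 32.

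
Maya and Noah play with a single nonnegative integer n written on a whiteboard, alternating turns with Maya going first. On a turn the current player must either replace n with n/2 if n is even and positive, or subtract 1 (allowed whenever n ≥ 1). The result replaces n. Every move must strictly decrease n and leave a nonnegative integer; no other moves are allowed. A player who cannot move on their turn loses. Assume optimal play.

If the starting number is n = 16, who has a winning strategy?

Work bottom-up. With no move the player to move loses. Otherwise the position is W if at least one move leads to an L position for the opponent, and L if every move leads to a W.
n=0: no move → L
n=1: can move to 0, which is L ⇒ W
n=2: the only move is to 1(W), a W ⇒ L
n=3: can move to 2, which is L ⇒ W
n=4: can move to 2, which is L ⇒ W
n=5: the only move is to 4(W), a W ⇒ L
n=6: can move to 5, which is L ⇒ W
n=7: the only move is to 6(W), a W ⇒ L
n=8: can move to 7, which is L ⇒ W
n=9: the only move is to 8(W), a W ⇒ L
n=10: can move to 5, which is L ⇒ W
n=11: the only move is to 10(W), a W ⇒ L
n=12: can move to 11, which is L ⇒ W
n=13: the only move is to 12(W), a W ⇒ L
n=14: can move to 7, which is L ⇒ W
n=15: the only move is to 14(W), a W ⇒ L
n=16: can move to 15, which is L ⇒ W
From 16 Maya can move to 15, reaching an L position.

Maya wins.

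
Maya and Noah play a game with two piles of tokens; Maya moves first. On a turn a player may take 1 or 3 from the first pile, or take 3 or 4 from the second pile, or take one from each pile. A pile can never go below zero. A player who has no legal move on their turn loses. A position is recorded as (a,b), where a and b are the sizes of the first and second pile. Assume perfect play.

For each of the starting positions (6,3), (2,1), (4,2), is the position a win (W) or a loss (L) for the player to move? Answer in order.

Use the standard recursion: the mover loses at a terminal position; elsewhere, the mover wins exactly when some move hands the opponent an L position.
No move ever increases a pile, so every position that can arise here has a ≤ 6 and b ≤ 3; it is enough to label the cells with 0 ≤ a ≤ 6 and 0 ≤ b ≤ 3.
Every move lowers a or b (never raises either), so fill the grid row by row in increasing a, and left to right within a row: each cell's successors are then already labelled.
      b=0  b=1  b=2  b=3
a=0:    L    L    L    W
a=1:    W    W    W    W
a=2:    L    L    L    W
a=3:    W    W    W    W
a=4:    L    L    L    W
a=5:    W    W    W    W
a=6:    L    L    L    W
Cells with no legal move (terminal, hence L): (0,0), (0,1), (0,2).
The remaining L cells, each justified by listing all of its moves:
(2,0): L (sole option (1,0)(W) is W)
(2,1): L (options (1,1)(W), (1,0)(W) are all W)
(2,2): L (options (1,2)(W), (1,1)(W) are all W)
(4,0): L (options (3,0)(W), (1,0)(W) are all W)
(4,1): L (options (3,1)(W), (1,1)(W), (3,0)(W) are all W)
(4,2): L (options (3,2)(W), (1,2)(W), (3,1)(W) are all W)
(6,0): L (options (5,0)(W), (3,0)(W) are all W)
(6,1): L (options (5,1)(W), (3,1)(W), (5,0)(W) are all W)
(6,2): L (options (5,2)(W), (3,2)(W), (5,1)(W) are all W)
Every other cell has at least one move into one of the L cells above, so it is W.
(6,3): the move to (6,0) reaches an L cell, so W
(2,1): one of the L cells justified above, so L
(4,2): one of the L cells justified above, so L

(6,3): W, (2,1): L, (4,2): L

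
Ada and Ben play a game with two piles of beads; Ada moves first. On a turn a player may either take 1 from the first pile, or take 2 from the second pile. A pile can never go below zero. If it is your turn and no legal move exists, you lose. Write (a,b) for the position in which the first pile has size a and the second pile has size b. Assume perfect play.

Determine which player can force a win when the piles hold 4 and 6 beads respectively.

Label each position W (a win for the player to move) or L (a loss). A position with no legal move is L; any other position is W exactly when some move reaches an L, and L when every move reaches a W.
No move ever increases a pile, so every position that can arise here has a ≤ 4 and b ≤ 6; it is enough to label the cells with 0 ≤ a ≤ 4 and 0 ≤ b ≤ 6.
Every move lowers a or b (never raises either), so fill the grid row by row in increasing a, and left to right within a row: each cell's successors are then already labelled.
      b=0  b=1  b=2  b=3  b=4  b=5  b=6
a=0:    L    L    W    W    L    L    W
a=1:    W    W    L    L    W    W    L
a=2:    L    L    W    W    L    L    W
a=3:    W    W    L    L    W    W    L
a=4:    L    L    W    W    L    L    W
Cells with no legal move (terminal, hence L): (0,0), (0,1).
The remaining L cells, each justified by listing all of its moves:
(0,4): L (sole option (0,2)(W) is W)
(0,5): L (sole option (0,3)(W) is W)
(1,2): L (options (0,2)(W), (1,0)(W) are all W)
(1,3): L (options (0,3)(W), (1,1)(W) are all W)
(1,6): L (options (0,6)(W), (1,4)(W) are all W)
(2,0): L (sole option (1,0)(W) is W)
(2,1): L (sole option (1,1)(W) is W)
(2,4): L (options (1,4)(W), (2,2)(W) are all W)
(2,5): L (options (1,5)(W), (2,3)(W) are all W)
(3,2): L (options (2,2)(W), (3,0)(W) are all W)
(3,3): L (options (2,3)(W), (3,1)(W) are all W)
(3,6): L (options (2,6)(W), (3,4)(W) are all W)
(4,0): L (sole option (3,0)(W) is W)
(4,1): L (sole option (3,1)(W) is W)
(4,4): L (options (3,4)(W), (4,2)(W) are all W)
(4,5): L (options (3,5)(W), (4,3)(W) are all W)
Every other cell has at least one move into one of the L cells above, so it is W.
The starting position (4,6) is W: Ada should move to (3,6), handing over an L position.

Ada wins.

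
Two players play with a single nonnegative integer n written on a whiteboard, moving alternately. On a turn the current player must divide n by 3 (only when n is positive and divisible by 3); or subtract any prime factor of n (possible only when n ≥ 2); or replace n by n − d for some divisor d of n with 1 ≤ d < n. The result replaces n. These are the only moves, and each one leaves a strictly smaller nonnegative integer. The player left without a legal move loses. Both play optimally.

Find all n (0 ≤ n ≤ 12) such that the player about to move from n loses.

Classify positions by backward induction: terminal positions (no move available) are L. From any other position, the mover wins iff some move reaches an L.
n=0: no move → L
n=1: no move → L
n=2: reaches L-position 0 → W
n=3: reaches L-position 0 → W
n=4: only reaches 2(W), 3(W), all W → L
n=5: reaches L-position 0 → W
n=6: reaches L-position 4 → W
n=7: reaches L-position 0 → W
n=8: reaches L-position 4 → W
n=9: only reaches 3(W), 6(W), 8(W), all W → L
n=10: reaches L-position 9 → W
n=11: reaches L-position 0 → W
n=12: reaches L-position 4 → W
The losing starting values of n are exactly the entries labelled L in this table (4 of them).

0, 1, 4, 9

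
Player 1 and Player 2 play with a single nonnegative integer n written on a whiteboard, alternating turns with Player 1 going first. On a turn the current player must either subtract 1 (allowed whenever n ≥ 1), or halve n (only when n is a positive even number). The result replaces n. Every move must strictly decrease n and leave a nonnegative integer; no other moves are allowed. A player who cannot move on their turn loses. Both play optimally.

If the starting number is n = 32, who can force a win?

Player 1 wins.

Build the W/L table. Terminal = L. A non-terminal position is W if it has a move to some L; otherwise it is L.
n=0: no move → L
n=1: can move to 0, which is L ⇒ W
n=2: the only move is to 1(W), a W ⇒ L
n=3: can move to 2, which is L ⇒ W
n=4: can move to 2, which is L ⇒ W
n=5: the only move is to 4(W), a W ⇒ L
n=6: can move to 5, which is L ⇒ W
n=7: the only move is to 6(W), a W ⇒ L
n=8: can move to 7, which is L ⇒ W
n=9: the only move is to 8(W), a W ⇒ L
n=10: can move to 5, which is L ⇒ W
n=11: the only move is to 10(W), a W ⇒ L
n=12: can move to 11, which is L ⇒ W
n=13: the only move is to 12(W), a W ⇒ L
n=14: can move to 7, which is L ⇒ W
n=15: the only move is to 14(W), a W ⇒ L
n=16: can move to 15, which is L ⇒ W
n=17: the only move is to 16(W), a W ⇒ L
n=18: can move to 9, which is L ⇒ W
n=19: the only move is to 18(W), a W ⇒ L
n=20: can move to 19, which is L ⇒ W
n=21: the only move is to 20(W), a W ⇒ L
n=22: can move to 11, which is L ⇒ W
n=23: the only move is to 22(W), a W ⇒ L
n=24: can move to 23, which is L ⇒ W
n=25: the only move is to 24(W), a W ⇒ L
n=26: can move to 13, which is L ⇒ W
n=27: the only move is to 26(W), a W ⇒ L
n=28: can move to 27, which is L ⇒ W
n=29: the only move is to 28(W), a W ⇒ L
n=30: can move to 15, which is L ⇒ W
n=31: the only move is to 30(W), a W ⇒ L
n=32: can move to 31, which is L ⇒ W
From 32 Player 1 can move to 31, reaching an L position.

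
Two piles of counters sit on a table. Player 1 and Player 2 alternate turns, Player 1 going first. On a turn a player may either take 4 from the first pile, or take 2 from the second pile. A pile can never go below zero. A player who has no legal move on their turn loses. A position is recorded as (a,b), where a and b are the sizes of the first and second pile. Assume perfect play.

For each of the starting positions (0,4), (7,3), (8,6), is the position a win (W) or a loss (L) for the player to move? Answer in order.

Compute win/loss labels from the base case upward. A position with no move is L. Any other position is W if it can reach an L in one move, else L.
No move ever increases a pile, so every position that can arise here has a ≤ 8 and b ≤ 6; it is enough to label the cells with 0 ≤ a ≤ 8 and 0 ≤ b ≤ 6.
Every move lowers a or b (never raises either), so fill the grid row by row in increasing a, and left to right within a row: each cell's successors are then already labelled.
      b=0  b=1  b=2  b=3  b=4  b=5  b=6
a=0:    L    L    W    W    L    L    W
a=1:    L    L    W    W    L    L    W
a=2:    L    L    W    W    L    L    W
a=3:    L    L    W    W    L    L    W
a=4:    W    W    L    L    W    W    L
a=5:    W    W    L    L    W    W    L
a=6:    W    W    L    L    W    W    L
a=7:    W    W    L    L    W    W    L
a=8:    L    L    W    W    L    L    W
Cells with no legal move (terminal, hence L): (0,0), (0,1), (1,0), (1,1), (2,0), (2,1), (3,0), (3,1).
The remaining L cells, each justified by listing all of its moves:
(0,4): the only move is to (0,2)(W), a W ⇒ L
(0,5): the only move is to (0,3)(W), a W ⇒ L
(1,4): the only move is to (1,2)(W), a W ⇒ L
(1,5): the only move is to (1,3)(W), a W ⇒ L
(2,4): the only move is to (2,2)(W), a W ⇒ L
(2,5): the only move is to (2,3)(W), a W ⇒ L
(3,4): the only move is to (3,2)(W), a W ⇒ L
(3,5): the only move is to (3,3)(W), a W ⇒ L
(4,2): moves to (0,2)(W), (4,0)(W); every one is W ⇒ L
(4,3): moves to (0,3)(W), (4,1)(W); every one is W ⇒ L
(4,6): moves to (0,6)(W), (4,4)(W); every one is W ⇒ L
(5,2): moves to (1,2)(W), (5,0)(W); every one is W ⇒ L
(5,3): moves to (1,3)(W), (5,1)(W); every one is W ⇒ L
(5,6): moves to (1,6)(W), (5,4)(W); every one is W ⇒ L
(6,2): moves to (2,2)(W), (6,0)(W); every one is W ⇒ L
(6,3): moves to (2,3)(W), (6,1)(W); every one is W ⇒ L
(6,6): moves to (2,6)(W), (6,4)(W); every one is W ⇒ L
(7,2): moves to (3,2)(W), (7,0)(W); every one is W ⇒ L
(7,3): moves to (3,3)(W), (7,1)(W); every one is W ⇒ L
(7,6): moves to (3,6)(W), (7,4)(W); every one is W ⇒ L
(8,0): the only move is to (4,0)(W), a W ⇒ L
(8,1): the only move is to (4,1)(W), a W ⇒ L
(8,4): moves to (4,4)(W), (8,2)(W); every one is W ⇒ L
(8,5): moves to (4,5)(W), (8,3)(W); every one is W ⇒ L
Every other cell has at least one move into one of the L cells above, so it is W.
(0,4): one of the L cells justified above, so L
(7,3): one of the L cells justified above, so L
(8,6): the move to (4,6) reaches an L cell, so W

(0,4): L, (7,3): L, (8,6): W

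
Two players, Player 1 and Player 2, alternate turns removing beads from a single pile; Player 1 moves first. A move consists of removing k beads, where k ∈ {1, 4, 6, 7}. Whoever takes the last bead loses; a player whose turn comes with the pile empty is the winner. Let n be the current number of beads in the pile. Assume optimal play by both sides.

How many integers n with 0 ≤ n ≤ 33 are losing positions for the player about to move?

11

Positions with no move are W. A position that does have a move is losing for the player to move precisely when every available move leads to a winning position for the opponent. Fill in the labels:
n=0: no move; the opponent has just taken the last bead and therefore loses → W
n=1: L (sole option 0(W) is W)
n=2: W (go to 1, an L position)
n=3: L (sole option 2(W) is W)
n=4: W (go to 3, an L position)
n=5: W (go to 1, an L position)
n=6: L (options 5(W), 2(W), 0(W) are all W)
n=7: W (go to 6, an L position)
n=8: W (go to 1, an L position)
n=9: W (go to 3, an L position)
n=10: W (go to 6, an L position)
n=11: L (options 10(W), 7(W), 5(W), 4(W) are all W)
n=12: W (go to 11, an L position)
n=13: W (go to 6, an L position)
n=14: L (options 13(W), 10(W), 8(W), 7(W) are all W)
n=15: W (go to 14, an L position)
n=16: L (options 15(W), 12(W), 10(W), 9(W) are all W)
n=17: W (go to 16, an L position)
n=18: W (go to 14, an L position)
n=19: L (options 18(W), 15(W), 13(W), 12(W) are all W)
n=20: W (go to 19, an L position)
n=21: W (go to 14, an L position)
n=22: W (go to 16, an L position)
n=23: W (go to 19, an L position)
n=24: L (options 23(W), 20(W), 18(W), 17(W) are all W)
n=25: W (go to 24, an L position)
n=26: W (go to 19, an L position)
n=27: L (options 26(W), 23(W), 21(W), 20(W) are all W)
n=28: W (go to 27, an L position)
n=29: L (options 28(W), 25(W), 23(W), 22(W) are all W)
n=30: W (go to 29, an L position)
n=31: W (go to 27, an L position)
n=32: L (options 31(W), 28(W), 26(W), 25(W) are all W)
n=33: W (go to 32, an L position)
L entries with 0 ≤ n ≤ 33: n = 1, 3, 6, 11, 14, 16, 19, 24, 27, 29, 32; that makes 11.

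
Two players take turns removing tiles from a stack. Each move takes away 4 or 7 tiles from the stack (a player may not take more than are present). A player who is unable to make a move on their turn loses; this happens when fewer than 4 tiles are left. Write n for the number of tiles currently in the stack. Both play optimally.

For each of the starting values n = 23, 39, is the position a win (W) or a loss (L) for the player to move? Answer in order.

23: L, 39: W

Build the W/L table. Terminal = L. A non-terminal position is W if it has a move to some L; otherwise it is L.
n=0: no move → L
n=1: no move → L
n=2: no move → L
n=3: no move → L
n=4: →0(L), so W
n=5: →1(L), so W
n=6: →2(L), so W
n=7: →3(L), so W
n=8: →1(L), so W
n=9: →2(L), so W
n=10: →3(L), so W
n=11: →7(W), 4(W) — all W, so L
n=12: →8(W), 5(W) — all W, so L
n=13: →9(W), 6(W) — all W, so L
n=14: →10(W), 7(W) — all W, so L
n=15: →11(L), so W
n=16: →12(L), so W
n=17: →13(L), so W
n=18: →14(L), so W
n=19: →12(L), so W
n=20: →13(L), so W
n=21: →14(L), so W
n=22: →18(W), 15(W) — all W, so L
n=23: →19(W), 16(W) — all W, so L
n=24: →20(W), 17(W) — all W, so L
n=25: →21(W), 18(W) — all W, so L
n=26: →22(L), so W
n=27: →23(L), so W
n=28: →24(L), so W
n=29: →25(L), so W
n=30: →23(L), so W
n=31: →24(L), so W
n=32: →25(L), so W
n=33: →29(W), 26(W) — all W, so L
n=34: →30(W), 27(W) — all W, so L
n=35: →31(W), 28(W) — all W, so L
n=36: →32(W), 29(W) — all W, so L
n=37: →33(L), so W
n=38: →34(L), so W
n=39: →35(L), so W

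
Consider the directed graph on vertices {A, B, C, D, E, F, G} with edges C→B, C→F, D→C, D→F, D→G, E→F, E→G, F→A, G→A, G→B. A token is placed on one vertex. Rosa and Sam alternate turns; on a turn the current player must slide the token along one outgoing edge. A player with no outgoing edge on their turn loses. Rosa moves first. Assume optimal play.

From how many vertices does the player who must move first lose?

4

Label each position W (a win for the player to move) or L (a loss). A position with no legal move is L; any other position is W exactly when some move reaches an L, and L when every move reaches a W.
Every edge goes from a vertex to one that appears earlier in the order A, B, F, C, G, E, D, so processing vertices in that order labels each vertex after all of its successors.
A: no outgoing edge → L
B: no outgoing edge → L
F: W (go to A, an L position)
C: W (go to B, an L position)
G: W (go to B, an L position)
E: L (options G(W), F(W) are all W)
D: L (options G(W), C(W), F(W) are all W)
The L vertices are A, B, D, E; that is 4 in all.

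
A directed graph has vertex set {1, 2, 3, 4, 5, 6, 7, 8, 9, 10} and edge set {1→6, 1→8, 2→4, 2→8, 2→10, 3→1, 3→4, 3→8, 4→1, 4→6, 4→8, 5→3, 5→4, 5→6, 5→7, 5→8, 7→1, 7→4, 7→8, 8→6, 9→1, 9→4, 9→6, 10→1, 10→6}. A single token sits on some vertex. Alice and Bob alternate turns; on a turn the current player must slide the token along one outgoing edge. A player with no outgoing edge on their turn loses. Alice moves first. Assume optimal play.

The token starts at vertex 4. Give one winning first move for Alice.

Positions with no move are L. A position that does have a move is losing for the player to move precisely when every available move leads to a winning position for the opponent. Fill in the labels:
Every edge goes from a vertex to one that appears earlier in the order 6, 8, 1, 4, 7, 3, 9, 10, 2, 5, so processing vertices in that order labels each vertex after all of its successors.
6: no outgoing edge → L
8: →6(L), so W
1: →6(L), so W
4: →6(L), so W
7: →4(W), 1(W), 8(W) — all W, so L
3: →4(W), 1(W), 8(W) — all W, so L
9: →6(L), so W
10: →6(L), so W
2: →10(W), 4(W), 8(W) — all W, so L
5: →3(L), so W
From 4, the L positions reachable in one move are: 6.

Move to 6.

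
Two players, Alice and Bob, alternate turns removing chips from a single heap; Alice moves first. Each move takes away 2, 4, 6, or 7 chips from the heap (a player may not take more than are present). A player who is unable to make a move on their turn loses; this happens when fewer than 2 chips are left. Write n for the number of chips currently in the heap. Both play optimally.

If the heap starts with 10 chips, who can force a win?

Bob wins.

Positions with no move are L. A position that does have a move is losing for the player to move precisely when every available move leads to a winning position for the opponent. Fill in the labels:
n=0: no move → L
n=1: no move → L
n=2: reaches L-position 0 → W
n=3: reaches L-position 1 → W
n=4: reaches L-position 0 → W
n=5: reaches L-position 1 → W
n=6: reaches L-position 0 → W
n=7: reaches L-position 1 → W
n=8: reaches L-position 1 → W
n=9: only reaches 7(W), 5(W), 3(W), 2(W), all W → L
n=10: only reaches 8(W), 6(W), 4(W), 3(W), all W → L
Every move from 10 reaches a W position, so the mover loses.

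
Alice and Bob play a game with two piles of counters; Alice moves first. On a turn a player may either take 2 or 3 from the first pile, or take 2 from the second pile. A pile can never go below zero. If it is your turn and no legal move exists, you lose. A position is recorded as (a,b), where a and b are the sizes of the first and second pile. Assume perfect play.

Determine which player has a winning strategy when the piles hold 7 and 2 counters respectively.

Bob wins.

Compute win/loss labels from the base case upward. A position with no move is L. Any other position is W if it can reach an L in one move, else L.
No move ever increases a pile, so every position that can arise here has a ≤ 7 and b ≤ 2; it is enough to label the cells with 0 ≤ a ≤ 7 and 0 ≤ b ≤ 2.
Every move lowers a or b (never raises either), so fill the grid row by row in increasing a, and left to right within a row: each cell's successors are then already labelled.
      b=0  b=1  b=2
a=0:    L    L    W
a=1:    L    L    W
a=2:    W    W    L
a=3:    W    W    L
a=4:    W    W    W
a=5:    L    L    W
a=6:    L    L    W
a=7:    W    W    L
Cells with no legal move (terminal, hence L): (0,0), (0,1), (1,0), (1,1).
The remaining L cells, each justified by listing all of its moves:
(2,2): moves to (0,2)(W), (2,0)(W); every one is W ⇒ L
(3,2): moves to (1,2)(W), (0,2)(W), (3,0)(W); every one is W ⇒ L
(5,0): moves to (3,0)(W), (2,0)(W); every one is W ⇒ L
(5,1): moves to (3,1)(W), (2,1)(W); every one is W ⇒ L
(6,0): moves to (4,0)(W), (3,0)(W); every one is W ⇒ L
(6,1): moves to (4,1)(W), (3,1)(W); every one is W ⇒ L
(7,2): moves to (5,2)(W), (4,2)(W), (7,0)(W); every one is W ⇒ L
Every other cell has at least one move into one of the L cells above, so it is W.
Every move from (7,2) reaches a W position, so the mover loses.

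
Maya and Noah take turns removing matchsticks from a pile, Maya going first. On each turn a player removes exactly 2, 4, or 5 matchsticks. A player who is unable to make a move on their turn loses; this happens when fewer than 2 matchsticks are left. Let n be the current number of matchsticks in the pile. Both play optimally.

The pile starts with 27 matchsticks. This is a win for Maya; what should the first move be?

Use the standard recursion: the mover loses at a terminal position; elsewhere, the mover wins exactly when some move hands the opponent an L position.
n=0: no move → L
n=1: no move → L
n=2: can move to 0, which is L ⇒ W
n=3: can move to 1, which is L ⇒ W
n=4: can move to 0, which is L ⇒ W
n=5: can move to 1, which is L ⇒ W
n=6: can move to 1, which is L ⇒ W
n=7: moves to 5(W), 3(W), 2(W); every one is W ⇒ L
n=8: moves to 6(W), 4(W), 3(W); every one is W ⇒ L
n=9: can move to 7, which is L ⇒ W
n=10: can move to 8, which is L ⇒ W
n=11: can move to 7, which is L ⇒ W
n=12: can move to 8, which is L ⇒ W
n=13: can move to 8, which is L ⇒ W
n=14: moves to 12(W), 10(W), 9(W); every one is W ⇒ L
n=15: moves to 13(W), 11(W), 10(W); every one is W ⇒ L
n=16: can move to 14, which is L ⇒ W
n=17: can move to 15, which is L ⇒ W
n=18: can move to 14, which is L ⇒ W
n=19: can move to 15, which is L ⇒ W
n=20: can move to 15, which is L ⇒ W
n=21: moves to 19(W), 17(W), 16(W); every one is W ⇒ L
n=22: moves to 20(W), 18(W), 17(W); every one is W ⇒ L
n=23: can move to 21, which is L ⇒ W
n=24: can move to 22, which is L ⇒ W
n=25: can move to 21, which is L ⇒ W
n=26: can move to 22, which is L ⇒ W
n=27: can move to 22, which is L ⇒ W
From 27, the L positions reachable in one move are: 22.

Remove 5, leaving 22.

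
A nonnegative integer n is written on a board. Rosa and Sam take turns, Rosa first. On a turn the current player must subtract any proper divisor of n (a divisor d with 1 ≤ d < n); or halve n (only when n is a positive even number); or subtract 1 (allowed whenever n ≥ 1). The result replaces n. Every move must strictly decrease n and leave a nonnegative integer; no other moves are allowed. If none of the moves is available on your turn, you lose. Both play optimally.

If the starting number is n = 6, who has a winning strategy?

Rosa wins.

Classify positions by backward induction: terminal positions (no move available) are L. From any other position, the mover wins iff some move reaches an L.
n=0: no move → L
n=1: can move to 0, which is L ⇒ W
n=2: the only move is to 1(W), a W ⇒ L
n=3: can move to 2, which is L ⇒ W
n=4: can move to 2, which is L ⇒ W
n=5: the only move is to 4(W), a W ⇒ L
n=6: can move to 5, which is L ⇒ W
The starting position 6 is W: Rosa should move to 5, handing over an L position.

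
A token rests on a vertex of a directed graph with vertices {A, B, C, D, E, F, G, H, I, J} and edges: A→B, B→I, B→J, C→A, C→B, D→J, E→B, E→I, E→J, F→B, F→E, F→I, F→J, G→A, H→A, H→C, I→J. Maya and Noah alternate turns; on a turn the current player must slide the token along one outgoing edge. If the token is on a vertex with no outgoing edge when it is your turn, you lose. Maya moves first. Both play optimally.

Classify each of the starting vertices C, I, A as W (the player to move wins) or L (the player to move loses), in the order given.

C: W, I: W, A: L

Build the W/L table. Terminal = L. A non-terminal position is W if it has a move to some L; otherwise it is L.
Every edge goes from a vertex to one that appears earlier in the order J, I, B, A, E, G, C, F, D, H, so processing vertices in that order labels each vertex after all of its successors.
J: no outgoing edge → L
I: reaches L-position J → W
B: reaches L-position J → W
A: only reaches B(W), which is W → L
E: reaches L-position J → W
G: reaches L-position A → W
C: reaches L-position A → W
F: reaches L-position J → W
D: reaches L-position J → W
H: reaches L-position A → W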